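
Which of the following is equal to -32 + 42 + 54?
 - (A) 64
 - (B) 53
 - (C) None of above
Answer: A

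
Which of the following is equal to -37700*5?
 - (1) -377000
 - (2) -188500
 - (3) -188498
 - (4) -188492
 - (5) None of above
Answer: 2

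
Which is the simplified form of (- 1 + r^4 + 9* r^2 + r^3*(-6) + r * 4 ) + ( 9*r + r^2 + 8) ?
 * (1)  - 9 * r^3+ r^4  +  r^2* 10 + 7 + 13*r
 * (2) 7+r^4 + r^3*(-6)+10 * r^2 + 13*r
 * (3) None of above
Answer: 2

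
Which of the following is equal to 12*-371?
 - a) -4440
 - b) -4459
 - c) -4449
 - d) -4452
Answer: d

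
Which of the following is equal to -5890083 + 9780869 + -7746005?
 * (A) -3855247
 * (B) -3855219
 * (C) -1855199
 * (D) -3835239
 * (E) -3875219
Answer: B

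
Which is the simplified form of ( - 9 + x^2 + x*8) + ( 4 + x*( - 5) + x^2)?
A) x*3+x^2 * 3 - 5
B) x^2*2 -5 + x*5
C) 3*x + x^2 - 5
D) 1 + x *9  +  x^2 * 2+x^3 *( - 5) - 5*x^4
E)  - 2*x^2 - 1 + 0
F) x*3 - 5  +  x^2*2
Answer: F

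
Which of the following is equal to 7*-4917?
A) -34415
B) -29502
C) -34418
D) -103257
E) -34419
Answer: E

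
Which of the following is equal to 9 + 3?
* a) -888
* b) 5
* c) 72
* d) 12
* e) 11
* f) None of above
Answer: d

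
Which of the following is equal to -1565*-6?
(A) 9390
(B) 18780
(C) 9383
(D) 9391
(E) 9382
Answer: A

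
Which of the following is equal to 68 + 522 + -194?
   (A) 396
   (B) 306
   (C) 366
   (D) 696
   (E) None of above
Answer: A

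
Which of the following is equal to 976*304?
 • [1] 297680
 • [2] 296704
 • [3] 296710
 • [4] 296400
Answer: 2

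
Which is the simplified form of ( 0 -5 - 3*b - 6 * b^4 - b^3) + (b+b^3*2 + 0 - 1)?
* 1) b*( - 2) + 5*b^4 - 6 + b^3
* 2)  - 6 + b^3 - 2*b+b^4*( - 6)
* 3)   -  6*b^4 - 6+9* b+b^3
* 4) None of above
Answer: 2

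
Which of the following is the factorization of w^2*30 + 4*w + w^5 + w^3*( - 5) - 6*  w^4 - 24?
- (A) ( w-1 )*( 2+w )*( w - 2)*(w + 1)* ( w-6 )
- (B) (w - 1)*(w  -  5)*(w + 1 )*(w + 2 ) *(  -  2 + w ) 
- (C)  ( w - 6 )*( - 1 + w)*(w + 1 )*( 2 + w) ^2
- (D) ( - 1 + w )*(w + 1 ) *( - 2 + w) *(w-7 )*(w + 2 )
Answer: A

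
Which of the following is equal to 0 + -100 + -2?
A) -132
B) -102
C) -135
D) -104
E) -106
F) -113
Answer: B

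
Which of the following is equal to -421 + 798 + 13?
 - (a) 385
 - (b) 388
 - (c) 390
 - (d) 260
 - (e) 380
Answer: c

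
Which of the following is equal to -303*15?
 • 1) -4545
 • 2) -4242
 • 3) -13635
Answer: 1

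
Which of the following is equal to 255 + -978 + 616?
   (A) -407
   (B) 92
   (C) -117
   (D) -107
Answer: D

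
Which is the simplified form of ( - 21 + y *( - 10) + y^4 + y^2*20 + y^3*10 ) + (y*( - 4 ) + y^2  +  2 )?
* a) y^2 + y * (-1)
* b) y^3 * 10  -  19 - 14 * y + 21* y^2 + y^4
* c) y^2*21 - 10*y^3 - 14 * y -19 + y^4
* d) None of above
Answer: b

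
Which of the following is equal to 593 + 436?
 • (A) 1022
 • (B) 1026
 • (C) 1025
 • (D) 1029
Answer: D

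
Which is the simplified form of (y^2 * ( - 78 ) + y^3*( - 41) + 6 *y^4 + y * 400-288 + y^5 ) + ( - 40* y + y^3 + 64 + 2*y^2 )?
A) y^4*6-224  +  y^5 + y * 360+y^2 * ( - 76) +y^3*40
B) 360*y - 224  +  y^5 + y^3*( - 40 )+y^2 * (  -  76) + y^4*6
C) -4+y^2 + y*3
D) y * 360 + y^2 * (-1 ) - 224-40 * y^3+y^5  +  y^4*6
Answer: B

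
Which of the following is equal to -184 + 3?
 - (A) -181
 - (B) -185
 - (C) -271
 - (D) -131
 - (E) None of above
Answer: A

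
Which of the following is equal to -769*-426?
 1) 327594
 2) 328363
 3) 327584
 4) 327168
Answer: 1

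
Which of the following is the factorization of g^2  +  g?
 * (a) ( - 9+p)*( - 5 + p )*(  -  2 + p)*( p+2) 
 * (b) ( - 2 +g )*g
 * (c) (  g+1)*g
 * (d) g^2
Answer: c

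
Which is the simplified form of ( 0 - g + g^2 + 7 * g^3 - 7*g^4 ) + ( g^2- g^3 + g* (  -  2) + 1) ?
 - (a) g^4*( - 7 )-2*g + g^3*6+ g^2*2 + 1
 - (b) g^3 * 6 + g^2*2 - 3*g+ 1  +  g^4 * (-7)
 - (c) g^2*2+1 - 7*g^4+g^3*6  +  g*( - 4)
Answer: b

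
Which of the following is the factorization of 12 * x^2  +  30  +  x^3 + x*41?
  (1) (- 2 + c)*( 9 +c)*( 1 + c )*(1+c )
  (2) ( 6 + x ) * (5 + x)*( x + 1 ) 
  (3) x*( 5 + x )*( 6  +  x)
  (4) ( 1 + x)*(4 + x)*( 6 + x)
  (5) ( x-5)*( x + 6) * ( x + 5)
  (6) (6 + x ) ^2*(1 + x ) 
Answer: 2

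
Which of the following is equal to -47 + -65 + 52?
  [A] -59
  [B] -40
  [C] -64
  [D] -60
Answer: D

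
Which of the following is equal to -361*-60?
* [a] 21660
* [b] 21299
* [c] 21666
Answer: a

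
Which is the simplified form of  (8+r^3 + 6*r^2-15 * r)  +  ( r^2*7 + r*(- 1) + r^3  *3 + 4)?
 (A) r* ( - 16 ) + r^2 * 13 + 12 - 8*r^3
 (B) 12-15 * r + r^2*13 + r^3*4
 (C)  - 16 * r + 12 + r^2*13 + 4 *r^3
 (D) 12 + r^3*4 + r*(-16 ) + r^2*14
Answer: C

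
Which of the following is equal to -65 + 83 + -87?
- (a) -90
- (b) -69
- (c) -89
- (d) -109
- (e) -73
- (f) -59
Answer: b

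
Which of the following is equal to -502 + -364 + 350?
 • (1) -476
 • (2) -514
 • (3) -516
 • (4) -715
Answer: 3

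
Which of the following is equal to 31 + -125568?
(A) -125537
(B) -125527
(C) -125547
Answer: A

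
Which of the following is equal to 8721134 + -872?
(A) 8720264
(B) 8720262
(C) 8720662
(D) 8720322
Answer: B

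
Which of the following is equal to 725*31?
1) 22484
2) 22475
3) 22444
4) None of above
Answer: 2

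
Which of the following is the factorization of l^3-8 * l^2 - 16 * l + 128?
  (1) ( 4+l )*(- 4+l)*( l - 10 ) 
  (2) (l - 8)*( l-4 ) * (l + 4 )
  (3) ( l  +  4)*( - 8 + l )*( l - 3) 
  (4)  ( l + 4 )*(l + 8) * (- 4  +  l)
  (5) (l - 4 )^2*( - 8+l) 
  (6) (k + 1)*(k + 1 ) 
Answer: 2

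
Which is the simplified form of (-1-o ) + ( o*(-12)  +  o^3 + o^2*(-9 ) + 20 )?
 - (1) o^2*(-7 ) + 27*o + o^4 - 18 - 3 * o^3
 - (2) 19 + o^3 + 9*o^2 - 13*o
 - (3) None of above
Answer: 3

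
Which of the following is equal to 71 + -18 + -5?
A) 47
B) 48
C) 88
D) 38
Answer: B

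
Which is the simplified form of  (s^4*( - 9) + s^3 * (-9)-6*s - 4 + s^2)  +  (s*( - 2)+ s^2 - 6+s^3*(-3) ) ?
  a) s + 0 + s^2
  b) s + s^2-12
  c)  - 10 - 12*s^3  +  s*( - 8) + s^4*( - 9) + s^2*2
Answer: c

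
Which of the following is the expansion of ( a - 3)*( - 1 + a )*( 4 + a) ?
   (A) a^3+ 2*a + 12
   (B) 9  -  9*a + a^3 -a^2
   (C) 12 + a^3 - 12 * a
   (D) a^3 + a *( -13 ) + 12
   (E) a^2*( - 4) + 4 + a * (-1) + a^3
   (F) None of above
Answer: D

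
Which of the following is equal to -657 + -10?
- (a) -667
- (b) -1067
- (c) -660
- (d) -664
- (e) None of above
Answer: a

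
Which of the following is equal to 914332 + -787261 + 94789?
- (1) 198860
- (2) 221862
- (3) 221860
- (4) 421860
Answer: 3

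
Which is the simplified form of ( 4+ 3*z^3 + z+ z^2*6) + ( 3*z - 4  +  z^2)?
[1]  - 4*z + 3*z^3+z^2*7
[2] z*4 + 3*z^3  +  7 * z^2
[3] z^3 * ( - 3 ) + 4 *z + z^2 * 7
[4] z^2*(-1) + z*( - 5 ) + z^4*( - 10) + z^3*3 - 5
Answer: 2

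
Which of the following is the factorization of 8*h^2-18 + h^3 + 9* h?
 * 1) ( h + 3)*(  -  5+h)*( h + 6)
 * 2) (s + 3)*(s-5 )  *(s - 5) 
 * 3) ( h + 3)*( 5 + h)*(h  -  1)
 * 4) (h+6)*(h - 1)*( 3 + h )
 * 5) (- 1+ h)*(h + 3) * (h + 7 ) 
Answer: 4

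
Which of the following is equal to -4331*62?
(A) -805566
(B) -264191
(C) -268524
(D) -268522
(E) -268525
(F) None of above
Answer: D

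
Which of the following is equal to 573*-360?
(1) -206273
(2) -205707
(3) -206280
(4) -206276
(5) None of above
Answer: 3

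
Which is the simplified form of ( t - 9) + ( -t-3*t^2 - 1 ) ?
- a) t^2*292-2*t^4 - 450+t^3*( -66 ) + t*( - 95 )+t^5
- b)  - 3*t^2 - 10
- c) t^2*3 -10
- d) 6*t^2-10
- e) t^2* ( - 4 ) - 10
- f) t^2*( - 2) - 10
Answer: b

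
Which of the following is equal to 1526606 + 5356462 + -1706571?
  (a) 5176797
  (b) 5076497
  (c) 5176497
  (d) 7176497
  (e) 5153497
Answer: c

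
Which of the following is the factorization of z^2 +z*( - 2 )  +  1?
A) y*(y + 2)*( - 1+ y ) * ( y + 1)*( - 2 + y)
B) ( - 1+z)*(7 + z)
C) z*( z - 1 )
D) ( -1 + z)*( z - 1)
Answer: D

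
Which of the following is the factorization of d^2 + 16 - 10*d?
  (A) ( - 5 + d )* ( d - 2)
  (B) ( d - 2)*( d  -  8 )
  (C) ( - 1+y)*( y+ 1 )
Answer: B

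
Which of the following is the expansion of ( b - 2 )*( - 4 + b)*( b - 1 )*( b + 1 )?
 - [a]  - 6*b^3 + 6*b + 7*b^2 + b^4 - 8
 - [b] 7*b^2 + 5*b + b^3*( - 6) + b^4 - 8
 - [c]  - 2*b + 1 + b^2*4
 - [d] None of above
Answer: a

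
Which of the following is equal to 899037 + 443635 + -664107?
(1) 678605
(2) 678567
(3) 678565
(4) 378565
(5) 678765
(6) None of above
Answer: 3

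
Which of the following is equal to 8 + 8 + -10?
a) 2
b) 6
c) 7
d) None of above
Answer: b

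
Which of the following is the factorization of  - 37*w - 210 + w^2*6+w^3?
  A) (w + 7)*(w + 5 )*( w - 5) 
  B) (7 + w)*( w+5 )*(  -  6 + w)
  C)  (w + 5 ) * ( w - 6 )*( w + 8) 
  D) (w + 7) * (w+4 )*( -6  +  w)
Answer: B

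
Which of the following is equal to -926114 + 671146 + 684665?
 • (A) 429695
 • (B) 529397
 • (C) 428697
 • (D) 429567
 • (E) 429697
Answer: E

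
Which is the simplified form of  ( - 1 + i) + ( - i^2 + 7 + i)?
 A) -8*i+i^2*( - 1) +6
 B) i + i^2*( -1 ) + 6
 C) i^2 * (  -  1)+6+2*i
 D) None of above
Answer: C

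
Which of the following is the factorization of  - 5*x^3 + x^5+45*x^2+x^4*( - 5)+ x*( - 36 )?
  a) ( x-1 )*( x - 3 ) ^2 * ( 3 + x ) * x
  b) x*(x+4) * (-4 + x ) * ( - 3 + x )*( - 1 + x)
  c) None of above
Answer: c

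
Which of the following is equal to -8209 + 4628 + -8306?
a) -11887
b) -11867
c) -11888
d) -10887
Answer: a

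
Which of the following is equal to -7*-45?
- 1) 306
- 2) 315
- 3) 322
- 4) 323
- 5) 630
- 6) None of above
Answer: 2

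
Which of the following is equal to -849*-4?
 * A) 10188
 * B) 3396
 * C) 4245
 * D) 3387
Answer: B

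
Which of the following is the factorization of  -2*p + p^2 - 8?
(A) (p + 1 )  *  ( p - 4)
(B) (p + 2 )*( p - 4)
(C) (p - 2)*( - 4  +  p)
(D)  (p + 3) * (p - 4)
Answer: B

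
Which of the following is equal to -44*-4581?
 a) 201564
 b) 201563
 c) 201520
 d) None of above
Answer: a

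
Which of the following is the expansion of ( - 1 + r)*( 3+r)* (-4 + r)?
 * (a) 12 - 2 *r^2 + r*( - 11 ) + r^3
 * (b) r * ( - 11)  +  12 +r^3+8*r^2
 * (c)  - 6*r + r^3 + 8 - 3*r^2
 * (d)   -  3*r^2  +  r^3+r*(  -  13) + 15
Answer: a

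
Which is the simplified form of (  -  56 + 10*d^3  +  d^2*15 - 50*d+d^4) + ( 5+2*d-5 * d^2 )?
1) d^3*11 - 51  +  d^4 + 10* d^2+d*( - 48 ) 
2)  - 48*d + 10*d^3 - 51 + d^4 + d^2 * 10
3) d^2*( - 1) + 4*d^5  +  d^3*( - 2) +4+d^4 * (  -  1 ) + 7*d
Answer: 2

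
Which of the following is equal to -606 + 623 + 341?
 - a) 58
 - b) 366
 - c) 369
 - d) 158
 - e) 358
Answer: e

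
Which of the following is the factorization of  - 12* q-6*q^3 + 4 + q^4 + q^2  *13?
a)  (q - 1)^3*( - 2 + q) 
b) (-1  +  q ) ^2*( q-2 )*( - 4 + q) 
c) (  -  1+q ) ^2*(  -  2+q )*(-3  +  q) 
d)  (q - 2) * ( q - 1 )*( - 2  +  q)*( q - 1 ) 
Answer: d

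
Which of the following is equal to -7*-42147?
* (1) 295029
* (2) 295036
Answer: 1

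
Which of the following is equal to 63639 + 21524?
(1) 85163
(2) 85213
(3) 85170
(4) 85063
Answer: 1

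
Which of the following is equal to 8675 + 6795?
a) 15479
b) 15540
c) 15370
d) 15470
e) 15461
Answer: d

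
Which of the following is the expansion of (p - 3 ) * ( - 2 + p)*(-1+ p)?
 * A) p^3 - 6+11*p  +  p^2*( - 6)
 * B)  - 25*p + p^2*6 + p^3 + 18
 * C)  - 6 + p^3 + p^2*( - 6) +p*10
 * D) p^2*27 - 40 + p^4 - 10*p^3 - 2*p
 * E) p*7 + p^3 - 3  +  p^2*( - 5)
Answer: A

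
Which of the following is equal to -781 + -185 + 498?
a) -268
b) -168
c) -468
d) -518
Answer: c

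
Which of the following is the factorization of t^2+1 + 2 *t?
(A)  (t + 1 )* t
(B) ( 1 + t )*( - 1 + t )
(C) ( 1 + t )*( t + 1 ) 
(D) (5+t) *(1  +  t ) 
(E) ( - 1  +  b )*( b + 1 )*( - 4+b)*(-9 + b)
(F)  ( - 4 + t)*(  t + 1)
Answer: C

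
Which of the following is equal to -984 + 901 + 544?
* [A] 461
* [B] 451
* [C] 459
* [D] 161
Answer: A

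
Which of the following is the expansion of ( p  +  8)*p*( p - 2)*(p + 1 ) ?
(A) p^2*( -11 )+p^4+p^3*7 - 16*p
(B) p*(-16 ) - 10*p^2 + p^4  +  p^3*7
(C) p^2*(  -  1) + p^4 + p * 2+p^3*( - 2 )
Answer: B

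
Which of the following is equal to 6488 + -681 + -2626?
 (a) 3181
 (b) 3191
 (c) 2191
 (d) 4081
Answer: a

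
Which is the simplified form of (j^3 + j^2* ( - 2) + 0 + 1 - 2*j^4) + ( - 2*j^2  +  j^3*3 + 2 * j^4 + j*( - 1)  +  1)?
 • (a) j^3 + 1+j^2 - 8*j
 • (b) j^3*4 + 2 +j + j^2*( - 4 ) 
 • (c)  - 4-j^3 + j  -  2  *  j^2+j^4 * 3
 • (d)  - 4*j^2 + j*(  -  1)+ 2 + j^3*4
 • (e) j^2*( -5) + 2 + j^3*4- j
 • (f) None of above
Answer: d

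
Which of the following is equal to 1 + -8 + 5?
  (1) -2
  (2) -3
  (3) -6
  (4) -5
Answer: 1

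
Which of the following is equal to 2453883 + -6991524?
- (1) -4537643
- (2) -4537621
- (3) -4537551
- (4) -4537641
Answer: 4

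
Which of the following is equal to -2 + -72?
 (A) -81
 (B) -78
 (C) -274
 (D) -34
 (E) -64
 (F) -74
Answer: F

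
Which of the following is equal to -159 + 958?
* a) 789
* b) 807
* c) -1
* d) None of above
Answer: d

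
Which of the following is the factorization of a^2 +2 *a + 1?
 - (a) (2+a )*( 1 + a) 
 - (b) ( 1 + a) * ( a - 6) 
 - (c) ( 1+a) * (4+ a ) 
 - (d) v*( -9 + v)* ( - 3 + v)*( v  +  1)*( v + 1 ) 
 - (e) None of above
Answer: e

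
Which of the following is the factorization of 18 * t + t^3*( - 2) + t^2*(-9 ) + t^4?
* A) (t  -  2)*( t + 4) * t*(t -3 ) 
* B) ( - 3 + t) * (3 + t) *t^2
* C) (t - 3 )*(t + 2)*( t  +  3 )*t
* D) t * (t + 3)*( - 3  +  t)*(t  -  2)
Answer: D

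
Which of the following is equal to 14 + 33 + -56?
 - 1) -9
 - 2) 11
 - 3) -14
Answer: 1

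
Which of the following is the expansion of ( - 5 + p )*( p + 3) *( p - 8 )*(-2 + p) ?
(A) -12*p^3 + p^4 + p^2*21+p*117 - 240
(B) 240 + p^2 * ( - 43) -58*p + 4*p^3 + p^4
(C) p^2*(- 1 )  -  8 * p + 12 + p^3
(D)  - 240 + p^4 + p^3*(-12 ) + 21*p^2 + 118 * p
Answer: D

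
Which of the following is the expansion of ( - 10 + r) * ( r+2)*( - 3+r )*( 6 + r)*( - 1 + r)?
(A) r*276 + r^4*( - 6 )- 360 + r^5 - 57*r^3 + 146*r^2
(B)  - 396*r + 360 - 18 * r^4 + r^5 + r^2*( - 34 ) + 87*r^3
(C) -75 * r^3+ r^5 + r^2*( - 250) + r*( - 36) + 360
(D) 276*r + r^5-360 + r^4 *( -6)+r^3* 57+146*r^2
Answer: A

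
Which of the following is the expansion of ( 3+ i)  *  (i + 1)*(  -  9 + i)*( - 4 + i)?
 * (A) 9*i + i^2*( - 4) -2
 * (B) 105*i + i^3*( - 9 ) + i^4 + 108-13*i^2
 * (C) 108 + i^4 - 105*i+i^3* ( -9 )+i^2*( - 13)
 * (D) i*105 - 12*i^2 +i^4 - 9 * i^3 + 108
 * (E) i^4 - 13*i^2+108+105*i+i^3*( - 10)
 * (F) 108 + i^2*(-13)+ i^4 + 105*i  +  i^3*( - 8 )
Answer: B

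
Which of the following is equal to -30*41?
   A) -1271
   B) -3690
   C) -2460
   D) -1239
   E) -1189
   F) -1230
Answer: F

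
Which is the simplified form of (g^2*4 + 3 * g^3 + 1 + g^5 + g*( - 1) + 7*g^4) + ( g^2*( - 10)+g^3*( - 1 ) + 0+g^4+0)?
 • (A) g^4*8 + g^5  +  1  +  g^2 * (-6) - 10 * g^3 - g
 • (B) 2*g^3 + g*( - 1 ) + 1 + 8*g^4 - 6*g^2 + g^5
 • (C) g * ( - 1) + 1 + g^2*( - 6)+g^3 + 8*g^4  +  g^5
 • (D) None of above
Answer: B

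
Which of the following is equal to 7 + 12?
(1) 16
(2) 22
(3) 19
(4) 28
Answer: 3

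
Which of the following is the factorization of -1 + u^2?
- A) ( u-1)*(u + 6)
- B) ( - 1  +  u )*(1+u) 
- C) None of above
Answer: B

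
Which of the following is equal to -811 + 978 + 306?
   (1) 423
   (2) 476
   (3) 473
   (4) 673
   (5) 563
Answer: 3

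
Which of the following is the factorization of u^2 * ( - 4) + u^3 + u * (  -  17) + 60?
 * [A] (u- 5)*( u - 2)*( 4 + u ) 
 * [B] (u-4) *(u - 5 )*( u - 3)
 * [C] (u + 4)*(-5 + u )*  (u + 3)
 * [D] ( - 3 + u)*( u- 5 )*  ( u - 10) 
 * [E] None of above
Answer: E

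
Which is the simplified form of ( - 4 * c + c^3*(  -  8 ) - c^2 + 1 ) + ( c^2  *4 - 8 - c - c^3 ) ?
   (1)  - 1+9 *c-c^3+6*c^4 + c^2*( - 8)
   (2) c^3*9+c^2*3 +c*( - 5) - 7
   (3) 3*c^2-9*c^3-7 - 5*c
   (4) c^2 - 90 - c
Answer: 3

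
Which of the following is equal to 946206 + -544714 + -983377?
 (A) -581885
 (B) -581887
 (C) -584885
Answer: A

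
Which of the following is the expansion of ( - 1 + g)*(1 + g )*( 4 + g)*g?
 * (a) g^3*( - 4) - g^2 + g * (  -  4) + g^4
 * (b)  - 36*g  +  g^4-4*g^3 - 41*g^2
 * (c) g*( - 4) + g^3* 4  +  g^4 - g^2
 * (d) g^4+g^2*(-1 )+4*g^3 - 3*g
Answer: c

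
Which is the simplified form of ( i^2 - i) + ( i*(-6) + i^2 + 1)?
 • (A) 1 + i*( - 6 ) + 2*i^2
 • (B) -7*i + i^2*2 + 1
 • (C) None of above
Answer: B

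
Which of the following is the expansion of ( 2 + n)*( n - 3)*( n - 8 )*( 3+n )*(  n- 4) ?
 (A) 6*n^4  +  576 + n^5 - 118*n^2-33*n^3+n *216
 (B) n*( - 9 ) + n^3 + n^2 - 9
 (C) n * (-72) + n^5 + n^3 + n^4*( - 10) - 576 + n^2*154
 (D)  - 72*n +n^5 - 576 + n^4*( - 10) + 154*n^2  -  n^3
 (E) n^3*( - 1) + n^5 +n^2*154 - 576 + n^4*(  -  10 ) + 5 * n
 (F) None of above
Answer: D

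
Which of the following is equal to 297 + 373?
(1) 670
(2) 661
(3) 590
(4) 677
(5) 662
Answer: 1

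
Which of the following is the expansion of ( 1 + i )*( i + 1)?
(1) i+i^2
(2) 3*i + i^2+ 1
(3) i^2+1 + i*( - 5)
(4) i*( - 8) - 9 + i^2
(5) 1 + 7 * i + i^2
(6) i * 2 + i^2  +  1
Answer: 6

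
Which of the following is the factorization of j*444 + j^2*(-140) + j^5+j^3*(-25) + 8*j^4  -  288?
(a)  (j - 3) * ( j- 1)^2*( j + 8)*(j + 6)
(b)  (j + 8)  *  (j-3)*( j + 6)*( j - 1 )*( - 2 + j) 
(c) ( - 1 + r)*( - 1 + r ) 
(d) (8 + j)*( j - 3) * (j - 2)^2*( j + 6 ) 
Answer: b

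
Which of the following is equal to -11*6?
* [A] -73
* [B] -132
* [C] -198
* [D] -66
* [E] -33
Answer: D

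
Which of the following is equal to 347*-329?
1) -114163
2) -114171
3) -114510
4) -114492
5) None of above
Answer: 1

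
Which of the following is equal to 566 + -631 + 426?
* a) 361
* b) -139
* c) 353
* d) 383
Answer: a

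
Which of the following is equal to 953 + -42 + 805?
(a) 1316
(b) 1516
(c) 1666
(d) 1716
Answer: d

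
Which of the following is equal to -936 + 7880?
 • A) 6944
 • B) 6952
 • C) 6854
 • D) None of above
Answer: A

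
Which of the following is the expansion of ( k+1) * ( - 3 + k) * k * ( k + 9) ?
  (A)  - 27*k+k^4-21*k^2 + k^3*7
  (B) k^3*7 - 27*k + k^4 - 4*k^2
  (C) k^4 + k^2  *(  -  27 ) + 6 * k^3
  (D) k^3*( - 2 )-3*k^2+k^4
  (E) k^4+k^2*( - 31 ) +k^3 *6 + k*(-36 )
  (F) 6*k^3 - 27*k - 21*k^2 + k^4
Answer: A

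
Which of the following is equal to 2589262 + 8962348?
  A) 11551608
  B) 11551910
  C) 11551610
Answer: C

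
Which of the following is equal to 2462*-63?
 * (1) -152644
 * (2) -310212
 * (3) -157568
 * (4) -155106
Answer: 4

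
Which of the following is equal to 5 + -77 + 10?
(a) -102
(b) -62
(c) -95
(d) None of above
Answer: b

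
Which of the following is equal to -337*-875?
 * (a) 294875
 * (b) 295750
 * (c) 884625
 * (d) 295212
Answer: a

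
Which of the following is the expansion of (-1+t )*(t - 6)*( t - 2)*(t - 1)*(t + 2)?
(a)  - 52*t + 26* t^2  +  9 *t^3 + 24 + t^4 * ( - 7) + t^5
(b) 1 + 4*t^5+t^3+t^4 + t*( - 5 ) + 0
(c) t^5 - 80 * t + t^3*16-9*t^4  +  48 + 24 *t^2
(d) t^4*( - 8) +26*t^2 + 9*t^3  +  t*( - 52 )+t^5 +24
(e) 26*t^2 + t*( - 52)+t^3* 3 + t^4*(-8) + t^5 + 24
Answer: d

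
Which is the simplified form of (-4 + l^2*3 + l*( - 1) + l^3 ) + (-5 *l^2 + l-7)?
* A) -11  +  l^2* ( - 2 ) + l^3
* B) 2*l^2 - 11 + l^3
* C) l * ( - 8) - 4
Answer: A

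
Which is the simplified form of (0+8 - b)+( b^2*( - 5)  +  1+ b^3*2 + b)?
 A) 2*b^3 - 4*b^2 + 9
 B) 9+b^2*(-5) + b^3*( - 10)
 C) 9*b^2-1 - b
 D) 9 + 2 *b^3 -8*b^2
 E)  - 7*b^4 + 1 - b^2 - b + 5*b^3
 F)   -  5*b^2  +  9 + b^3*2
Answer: F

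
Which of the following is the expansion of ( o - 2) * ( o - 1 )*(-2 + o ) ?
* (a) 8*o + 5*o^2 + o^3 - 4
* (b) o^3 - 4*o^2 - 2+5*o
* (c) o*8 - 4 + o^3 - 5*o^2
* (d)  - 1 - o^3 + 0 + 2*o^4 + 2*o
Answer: c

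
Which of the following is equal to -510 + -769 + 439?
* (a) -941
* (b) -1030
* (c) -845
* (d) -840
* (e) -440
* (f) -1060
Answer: d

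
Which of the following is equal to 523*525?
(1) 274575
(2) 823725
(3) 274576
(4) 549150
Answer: 1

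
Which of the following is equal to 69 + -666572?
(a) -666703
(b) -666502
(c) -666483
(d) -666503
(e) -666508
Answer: d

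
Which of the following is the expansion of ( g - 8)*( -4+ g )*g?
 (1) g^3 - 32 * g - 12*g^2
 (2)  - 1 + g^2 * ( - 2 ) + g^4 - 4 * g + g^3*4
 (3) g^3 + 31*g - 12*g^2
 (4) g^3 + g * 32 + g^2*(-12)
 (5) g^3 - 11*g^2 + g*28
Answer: 4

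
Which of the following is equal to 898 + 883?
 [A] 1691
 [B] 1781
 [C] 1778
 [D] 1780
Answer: B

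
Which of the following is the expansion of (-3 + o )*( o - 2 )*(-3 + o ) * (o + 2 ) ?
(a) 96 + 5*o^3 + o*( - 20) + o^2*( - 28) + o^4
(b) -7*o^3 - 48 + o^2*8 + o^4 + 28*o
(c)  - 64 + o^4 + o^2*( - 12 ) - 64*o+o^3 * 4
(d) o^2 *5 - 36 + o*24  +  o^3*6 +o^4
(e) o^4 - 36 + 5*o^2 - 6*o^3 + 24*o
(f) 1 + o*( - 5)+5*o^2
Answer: e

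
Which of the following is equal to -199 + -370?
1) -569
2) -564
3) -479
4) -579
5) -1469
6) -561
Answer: 1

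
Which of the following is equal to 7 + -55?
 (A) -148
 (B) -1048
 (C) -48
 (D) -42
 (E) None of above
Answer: C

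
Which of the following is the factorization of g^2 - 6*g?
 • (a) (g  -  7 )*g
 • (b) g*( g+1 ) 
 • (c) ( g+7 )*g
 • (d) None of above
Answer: d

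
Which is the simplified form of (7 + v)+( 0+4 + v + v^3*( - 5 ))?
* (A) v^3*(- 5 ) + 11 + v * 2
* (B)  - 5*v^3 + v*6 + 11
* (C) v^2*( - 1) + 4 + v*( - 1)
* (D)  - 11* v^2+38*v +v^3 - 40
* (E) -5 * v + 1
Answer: A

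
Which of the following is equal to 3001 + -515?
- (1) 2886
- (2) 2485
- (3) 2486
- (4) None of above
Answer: 3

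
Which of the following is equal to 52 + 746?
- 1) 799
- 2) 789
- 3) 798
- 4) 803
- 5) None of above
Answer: 3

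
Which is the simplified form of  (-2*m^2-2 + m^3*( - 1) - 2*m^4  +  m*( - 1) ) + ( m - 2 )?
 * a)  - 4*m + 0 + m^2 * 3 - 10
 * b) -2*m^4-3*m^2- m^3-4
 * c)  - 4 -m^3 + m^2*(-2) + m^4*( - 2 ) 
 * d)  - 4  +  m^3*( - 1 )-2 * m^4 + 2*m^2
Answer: c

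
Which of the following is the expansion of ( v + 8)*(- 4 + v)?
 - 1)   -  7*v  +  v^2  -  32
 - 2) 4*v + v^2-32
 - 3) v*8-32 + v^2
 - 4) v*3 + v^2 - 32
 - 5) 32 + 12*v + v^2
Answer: 2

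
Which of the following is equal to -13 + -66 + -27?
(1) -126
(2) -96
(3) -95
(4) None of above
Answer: 4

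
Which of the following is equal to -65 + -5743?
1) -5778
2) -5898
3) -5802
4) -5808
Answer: 4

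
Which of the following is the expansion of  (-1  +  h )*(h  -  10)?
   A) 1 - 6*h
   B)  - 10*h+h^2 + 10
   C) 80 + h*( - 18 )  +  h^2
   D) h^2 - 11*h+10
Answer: D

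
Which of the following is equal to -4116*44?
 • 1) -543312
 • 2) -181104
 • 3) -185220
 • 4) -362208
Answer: 2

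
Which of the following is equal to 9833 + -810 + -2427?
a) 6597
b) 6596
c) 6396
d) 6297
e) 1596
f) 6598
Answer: b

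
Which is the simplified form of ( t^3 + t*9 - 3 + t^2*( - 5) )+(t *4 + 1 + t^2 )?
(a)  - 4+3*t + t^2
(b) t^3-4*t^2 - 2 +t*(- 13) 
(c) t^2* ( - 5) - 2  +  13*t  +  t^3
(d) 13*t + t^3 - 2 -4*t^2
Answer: d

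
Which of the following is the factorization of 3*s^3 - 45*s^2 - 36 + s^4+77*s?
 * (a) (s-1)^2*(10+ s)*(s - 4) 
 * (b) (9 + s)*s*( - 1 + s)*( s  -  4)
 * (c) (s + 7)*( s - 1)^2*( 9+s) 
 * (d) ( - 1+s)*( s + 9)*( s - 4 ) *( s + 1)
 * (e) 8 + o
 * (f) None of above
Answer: f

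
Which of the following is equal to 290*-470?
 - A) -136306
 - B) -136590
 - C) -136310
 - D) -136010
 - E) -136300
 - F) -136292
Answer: E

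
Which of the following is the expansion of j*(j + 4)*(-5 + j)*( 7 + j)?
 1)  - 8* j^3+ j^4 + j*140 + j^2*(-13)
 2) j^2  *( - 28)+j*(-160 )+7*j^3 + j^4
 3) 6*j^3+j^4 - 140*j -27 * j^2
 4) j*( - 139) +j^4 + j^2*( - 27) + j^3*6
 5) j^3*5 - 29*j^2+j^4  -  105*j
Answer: 3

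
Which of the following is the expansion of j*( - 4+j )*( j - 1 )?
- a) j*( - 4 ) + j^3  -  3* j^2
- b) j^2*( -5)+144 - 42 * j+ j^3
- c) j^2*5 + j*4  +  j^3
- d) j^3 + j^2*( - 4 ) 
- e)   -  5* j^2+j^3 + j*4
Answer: e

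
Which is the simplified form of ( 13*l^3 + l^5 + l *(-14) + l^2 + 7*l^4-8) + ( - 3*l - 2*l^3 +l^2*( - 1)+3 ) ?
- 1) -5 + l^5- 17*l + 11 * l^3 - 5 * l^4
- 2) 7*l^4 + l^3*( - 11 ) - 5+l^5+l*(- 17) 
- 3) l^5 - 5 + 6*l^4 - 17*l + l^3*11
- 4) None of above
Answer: 4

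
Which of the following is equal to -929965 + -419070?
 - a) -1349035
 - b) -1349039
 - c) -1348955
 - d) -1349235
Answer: a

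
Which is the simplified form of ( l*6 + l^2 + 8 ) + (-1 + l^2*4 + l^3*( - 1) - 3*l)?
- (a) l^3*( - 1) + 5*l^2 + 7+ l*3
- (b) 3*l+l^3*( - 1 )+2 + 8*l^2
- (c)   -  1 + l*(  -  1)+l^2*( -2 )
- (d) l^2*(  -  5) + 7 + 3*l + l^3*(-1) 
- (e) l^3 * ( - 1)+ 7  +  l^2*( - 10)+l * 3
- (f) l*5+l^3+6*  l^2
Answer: a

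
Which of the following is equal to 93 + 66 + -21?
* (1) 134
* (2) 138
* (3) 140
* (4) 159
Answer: 2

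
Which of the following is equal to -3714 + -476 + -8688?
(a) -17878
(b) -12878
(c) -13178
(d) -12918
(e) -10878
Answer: b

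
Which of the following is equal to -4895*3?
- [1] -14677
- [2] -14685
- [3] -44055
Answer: 2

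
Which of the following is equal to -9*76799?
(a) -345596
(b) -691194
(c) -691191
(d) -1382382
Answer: c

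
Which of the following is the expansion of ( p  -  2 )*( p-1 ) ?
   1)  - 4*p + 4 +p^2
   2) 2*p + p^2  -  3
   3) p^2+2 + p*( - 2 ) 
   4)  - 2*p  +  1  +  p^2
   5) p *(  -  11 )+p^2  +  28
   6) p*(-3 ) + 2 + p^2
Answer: 6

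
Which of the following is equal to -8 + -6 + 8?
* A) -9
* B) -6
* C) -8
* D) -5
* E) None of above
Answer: B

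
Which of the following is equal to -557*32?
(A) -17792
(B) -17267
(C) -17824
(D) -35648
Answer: C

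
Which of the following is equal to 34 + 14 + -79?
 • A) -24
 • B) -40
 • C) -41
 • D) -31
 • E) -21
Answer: D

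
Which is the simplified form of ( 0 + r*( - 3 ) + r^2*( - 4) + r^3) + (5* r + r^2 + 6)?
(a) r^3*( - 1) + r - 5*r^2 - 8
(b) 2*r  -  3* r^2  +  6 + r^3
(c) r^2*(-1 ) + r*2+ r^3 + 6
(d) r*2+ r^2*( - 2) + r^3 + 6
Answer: b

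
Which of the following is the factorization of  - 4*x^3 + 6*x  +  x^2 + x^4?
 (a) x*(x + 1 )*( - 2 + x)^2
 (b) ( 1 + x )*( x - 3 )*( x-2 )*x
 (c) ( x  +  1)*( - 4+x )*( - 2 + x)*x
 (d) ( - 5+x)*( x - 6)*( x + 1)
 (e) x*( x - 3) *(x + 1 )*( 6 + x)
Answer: b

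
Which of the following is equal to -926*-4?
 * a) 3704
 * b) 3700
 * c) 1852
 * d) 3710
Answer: a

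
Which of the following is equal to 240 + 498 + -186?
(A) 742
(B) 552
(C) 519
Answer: B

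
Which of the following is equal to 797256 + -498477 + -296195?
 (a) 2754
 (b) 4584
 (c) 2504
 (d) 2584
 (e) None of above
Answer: d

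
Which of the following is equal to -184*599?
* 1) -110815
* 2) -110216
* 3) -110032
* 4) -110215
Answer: 2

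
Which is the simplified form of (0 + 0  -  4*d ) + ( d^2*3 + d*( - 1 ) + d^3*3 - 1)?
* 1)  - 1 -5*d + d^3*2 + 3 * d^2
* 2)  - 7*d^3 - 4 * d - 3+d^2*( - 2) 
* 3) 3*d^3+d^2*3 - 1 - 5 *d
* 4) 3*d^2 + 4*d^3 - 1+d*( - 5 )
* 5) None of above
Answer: 3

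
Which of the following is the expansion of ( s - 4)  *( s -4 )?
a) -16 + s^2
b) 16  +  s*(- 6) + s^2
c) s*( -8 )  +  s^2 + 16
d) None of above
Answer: c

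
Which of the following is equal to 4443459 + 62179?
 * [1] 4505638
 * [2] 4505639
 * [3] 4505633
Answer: 1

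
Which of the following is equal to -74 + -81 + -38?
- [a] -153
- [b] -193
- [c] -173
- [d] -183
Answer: b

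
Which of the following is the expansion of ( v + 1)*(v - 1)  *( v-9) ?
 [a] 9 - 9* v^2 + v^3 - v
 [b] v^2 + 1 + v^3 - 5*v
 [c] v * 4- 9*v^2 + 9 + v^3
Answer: a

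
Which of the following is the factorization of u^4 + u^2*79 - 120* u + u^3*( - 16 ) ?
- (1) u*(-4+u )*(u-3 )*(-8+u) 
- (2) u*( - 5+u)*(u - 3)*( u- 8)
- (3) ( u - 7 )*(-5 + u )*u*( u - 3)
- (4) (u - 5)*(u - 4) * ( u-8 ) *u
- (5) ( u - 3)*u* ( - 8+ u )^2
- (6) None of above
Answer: 2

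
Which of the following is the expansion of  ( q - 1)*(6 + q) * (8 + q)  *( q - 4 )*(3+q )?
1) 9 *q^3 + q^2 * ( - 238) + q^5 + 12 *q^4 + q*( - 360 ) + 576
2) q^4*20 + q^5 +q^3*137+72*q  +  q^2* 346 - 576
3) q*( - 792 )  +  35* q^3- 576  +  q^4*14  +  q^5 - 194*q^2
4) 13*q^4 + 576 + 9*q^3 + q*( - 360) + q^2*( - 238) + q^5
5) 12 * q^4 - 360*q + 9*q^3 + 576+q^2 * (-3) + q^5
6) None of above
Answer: 1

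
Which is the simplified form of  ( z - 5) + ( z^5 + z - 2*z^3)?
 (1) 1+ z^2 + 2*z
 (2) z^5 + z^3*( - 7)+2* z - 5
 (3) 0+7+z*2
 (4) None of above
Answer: 4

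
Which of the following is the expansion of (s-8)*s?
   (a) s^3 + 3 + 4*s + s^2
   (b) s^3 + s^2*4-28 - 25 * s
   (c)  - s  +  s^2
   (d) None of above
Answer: d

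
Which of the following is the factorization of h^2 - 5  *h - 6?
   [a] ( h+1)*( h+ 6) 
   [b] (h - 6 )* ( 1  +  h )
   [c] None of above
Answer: b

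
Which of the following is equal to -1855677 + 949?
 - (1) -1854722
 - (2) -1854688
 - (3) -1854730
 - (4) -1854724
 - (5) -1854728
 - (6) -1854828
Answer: 5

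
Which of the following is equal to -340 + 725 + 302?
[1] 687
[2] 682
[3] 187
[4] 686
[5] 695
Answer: 1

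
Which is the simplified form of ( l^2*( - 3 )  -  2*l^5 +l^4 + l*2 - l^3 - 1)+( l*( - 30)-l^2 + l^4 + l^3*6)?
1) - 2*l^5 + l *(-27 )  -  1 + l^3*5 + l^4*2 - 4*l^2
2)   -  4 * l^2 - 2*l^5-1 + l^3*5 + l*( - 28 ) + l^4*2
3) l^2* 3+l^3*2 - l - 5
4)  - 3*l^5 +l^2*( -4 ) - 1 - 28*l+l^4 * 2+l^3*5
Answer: 2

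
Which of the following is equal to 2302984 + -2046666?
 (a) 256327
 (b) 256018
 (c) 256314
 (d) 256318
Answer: d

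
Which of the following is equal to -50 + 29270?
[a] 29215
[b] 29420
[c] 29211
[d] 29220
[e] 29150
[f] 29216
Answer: d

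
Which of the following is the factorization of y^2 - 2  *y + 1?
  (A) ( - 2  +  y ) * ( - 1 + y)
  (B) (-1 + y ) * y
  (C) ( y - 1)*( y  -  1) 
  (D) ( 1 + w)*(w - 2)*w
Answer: C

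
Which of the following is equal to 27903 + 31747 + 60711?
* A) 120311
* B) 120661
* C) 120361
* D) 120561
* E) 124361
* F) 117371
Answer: C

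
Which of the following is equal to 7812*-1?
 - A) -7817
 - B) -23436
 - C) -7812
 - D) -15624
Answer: C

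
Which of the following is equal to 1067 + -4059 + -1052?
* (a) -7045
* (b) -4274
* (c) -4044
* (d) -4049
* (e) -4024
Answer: c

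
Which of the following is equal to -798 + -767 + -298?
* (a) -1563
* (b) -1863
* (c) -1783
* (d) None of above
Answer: b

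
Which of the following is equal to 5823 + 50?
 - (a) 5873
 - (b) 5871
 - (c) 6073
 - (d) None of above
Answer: a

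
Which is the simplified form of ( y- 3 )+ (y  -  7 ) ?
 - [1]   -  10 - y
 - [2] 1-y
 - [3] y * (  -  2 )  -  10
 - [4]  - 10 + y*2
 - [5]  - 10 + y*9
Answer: 4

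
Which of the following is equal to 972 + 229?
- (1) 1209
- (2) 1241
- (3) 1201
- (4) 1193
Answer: 3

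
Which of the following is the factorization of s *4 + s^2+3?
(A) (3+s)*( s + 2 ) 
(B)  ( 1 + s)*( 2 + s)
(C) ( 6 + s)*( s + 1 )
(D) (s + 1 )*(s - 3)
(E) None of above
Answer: E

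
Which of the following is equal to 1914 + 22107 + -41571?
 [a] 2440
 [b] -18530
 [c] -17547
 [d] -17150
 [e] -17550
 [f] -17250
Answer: e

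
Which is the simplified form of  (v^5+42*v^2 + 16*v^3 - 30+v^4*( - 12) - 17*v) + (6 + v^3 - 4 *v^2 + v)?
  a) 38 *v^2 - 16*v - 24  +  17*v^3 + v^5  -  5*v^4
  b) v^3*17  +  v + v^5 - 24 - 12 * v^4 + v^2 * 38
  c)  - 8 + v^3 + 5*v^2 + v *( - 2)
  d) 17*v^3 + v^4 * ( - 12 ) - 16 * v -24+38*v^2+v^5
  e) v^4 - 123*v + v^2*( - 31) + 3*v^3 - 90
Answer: d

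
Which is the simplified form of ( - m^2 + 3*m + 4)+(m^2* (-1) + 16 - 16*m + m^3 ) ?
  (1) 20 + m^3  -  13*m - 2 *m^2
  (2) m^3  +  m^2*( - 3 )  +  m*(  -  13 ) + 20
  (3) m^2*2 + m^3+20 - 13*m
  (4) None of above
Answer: 1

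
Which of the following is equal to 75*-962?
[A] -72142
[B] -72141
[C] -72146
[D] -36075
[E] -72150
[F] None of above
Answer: E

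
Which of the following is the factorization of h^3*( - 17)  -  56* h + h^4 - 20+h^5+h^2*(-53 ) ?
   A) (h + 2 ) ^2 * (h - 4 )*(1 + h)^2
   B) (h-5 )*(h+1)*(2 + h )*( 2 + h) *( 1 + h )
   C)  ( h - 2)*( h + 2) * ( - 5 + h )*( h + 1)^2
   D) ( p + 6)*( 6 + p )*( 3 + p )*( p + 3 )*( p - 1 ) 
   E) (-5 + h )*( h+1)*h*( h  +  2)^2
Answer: B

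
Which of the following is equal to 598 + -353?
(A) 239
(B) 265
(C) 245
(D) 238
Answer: C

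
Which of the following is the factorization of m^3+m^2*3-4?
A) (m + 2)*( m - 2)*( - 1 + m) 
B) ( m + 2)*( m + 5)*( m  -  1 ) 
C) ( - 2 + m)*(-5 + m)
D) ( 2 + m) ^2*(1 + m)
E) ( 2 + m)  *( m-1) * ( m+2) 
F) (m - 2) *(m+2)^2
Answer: E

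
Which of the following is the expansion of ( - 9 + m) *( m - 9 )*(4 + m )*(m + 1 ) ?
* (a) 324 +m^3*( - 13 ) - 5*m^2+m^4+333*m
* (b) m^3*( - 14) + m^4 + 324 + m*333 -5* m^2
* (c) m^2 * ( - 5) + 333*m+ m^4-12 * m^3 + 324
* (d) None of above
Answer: a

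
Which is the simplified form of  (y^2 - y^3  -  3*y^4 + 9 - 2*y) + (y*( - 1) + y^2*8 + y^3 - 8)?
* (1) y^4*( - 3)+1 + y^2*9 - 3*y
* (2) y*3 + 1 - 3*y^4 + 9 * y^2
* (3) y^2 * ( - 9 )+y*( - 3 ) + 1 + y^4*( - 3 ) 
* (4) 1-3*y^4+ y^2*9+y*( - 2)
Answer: 1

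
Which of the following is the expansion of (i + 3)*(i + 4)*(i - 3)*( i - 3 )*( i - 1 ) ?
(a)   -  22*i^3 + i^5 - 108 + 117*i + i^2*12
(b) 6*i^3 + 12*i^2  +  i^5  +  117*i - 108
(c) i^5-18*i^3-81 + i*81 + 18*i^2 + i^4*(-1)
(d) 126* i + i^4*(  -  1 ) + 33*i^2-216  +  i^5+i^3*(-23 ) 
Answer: a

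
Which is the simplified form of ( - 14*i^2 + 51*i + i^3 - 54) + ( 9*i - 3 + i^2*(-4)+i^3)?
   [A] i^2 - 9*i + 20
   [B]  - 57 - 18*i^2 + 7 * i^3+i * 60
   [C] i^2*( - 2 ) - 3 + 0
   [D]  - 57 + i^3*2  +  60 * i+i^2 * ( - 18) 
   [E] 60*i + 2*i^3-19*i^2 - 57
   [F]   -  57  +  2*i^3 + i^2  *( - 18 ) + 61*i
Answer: D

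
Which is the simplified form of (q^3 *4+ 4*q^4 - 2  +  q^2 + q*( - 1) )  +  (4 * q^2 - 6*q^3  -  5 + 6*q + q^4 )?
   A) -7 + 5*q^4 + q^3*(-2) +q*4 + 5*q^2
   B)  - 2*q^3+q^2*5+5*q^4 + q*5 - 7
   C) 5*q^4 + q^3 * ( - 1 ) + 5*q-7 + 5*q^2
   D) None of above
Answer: B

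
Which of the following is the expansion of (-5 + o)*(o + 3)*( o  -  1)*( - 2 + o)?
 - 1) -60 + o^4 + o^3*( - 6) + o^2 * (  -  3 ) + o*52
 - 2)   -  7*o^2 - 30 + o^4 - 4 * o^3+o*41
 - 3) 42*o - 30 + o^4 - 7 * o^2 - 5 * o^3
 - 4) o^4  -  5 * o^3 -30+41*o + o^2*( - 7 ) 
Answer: 4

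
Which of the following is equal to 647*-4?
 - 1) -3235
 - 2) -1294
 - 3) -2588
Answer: 3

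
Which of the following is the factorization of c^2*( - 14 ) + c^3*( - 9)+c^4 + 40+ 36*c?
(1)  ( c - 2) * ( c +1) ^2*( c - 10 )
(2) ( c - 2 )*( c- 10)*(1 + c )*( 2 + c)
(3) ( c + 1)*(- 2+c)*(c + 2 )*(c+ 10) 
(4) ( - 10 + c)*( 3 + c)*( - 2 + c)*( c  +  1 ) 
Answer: 2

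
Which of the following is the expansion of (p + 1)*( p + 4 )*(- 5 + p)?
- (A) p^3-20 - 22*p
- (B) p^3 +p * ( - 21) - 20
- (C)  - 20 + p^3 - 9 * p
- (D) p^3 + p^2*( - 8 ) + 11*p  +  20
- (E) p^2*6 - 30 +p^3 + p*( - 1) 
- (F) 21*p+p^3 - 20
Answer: B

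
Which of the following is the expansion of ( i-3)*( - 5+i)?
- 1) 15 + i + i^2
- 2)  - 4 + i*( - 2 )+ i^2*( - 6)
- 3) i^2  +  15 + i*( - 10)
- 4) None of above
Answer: 4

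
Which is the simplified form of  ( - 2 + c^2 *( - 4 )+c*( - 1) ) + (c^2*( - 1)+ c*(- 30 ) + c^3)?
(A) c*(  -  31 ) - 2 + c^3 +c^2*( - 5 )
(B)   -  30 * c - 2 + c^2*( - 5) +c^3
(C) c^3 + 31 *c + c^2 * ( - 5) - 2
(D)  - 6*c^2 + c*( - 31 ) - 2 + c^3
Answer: A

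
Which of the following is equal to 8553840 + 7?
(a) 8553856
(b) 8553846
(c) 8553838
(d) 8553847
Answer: d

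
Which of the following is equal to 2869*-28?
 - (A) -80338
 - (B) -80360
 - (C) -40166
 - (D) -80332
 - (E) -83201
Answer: D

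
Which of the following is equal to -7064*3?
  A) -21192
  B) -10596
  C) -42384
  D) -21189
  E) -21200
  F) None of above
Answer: A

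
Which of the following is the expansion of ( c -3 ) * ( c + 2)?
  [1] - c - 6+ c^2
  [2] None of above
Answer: 1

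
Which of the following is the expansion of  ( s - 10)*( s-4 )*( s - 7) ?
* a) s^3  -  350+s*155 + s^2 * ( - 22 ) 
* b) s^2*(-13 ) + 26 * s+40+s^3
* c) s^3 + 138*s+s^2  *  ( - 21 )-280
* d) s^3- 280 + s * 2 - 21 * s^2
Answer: c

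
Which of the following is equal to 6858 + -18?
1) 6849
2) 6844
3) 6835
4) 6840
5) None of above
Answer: 4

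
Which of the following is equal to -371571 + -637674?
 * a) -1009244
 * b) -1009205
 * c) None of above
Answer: c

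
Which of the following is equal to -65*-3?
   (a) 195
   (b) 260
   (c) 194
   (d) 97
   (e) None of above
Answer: a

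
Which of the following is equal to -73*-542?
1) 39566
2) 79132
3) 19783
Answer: 1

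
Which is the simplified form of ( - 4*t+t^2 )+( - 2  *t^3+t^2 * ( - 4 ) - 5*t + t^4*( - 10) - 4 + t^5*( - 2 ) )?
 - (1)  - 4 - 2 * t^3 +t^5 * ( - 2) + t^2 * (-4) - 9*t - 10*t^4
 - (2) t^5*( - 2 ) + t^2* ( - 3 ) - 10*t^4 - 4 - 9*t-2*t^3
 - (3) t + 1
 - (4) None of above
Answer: 2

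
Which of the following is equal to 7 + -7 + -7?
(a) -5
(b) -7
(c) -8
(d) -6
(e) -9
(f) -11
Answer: b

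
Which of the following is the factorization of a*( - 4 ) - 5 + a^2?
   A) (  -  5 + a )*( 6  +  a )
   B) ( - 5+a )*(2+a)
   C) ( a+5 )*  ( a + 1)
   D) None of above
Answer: D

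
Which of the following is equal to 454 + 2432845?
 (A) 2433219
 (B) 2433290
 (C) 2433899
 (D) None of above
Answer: D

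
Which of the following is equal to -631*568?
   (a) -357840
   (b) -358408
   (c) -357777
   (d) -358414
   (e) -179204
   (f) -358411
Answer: b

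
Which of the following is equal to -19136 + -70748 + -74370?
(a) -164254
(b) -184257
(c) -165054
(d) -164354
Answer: a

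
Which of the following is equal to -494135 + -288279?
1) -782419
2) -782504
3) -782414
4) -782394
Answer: 3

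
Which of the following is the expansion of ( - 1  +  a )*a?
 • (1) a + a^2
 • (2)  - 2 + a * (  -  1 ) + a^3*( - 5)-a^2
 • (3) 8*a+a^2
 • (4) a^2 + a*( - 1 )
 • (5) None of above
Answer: 4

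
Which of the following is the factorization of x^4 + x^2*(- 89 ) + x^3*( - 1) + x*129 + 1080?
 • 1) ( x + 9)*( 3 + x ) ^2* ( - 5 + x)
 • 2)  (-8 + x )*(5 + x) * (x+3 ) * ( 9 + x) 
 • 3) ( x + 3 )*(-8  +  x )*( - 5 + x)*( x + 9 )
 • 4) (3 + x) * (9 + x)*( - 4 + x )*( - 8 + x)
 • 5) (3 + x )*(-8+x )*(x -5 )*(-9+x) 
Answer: 3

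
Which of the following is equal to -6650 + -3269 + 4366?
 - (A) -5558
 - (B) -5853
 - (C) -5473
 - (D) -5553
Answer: D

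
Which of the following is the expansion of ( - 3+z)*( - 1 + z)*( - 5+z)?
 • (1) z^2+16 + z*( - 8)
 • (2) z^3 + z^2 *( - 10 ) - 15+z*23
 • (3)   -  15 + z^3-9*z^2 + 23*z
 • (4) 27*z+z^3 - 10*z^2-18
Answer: 3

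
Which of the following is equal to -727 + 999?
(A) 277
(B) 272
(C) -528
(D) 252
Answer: B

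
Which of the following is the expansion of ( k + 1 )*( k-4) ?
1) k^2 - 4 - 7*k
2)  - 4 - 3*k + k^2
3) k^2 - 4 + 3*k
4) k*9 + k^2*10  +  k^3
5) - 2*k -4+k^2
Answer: 2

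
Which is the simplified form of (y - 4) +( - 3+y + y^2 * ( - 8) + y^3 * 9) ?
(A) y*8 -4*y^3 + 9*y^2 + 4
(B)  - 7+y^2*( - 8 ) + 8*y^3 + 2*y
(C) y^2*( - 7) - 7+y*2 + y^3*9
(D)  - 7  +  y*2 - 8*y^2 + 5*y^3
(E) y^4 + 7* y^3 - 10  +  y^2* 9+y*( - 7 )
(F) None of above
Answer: F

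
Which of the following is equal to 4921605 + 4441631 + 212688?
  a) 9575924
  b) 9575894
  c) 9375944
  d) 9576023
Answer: a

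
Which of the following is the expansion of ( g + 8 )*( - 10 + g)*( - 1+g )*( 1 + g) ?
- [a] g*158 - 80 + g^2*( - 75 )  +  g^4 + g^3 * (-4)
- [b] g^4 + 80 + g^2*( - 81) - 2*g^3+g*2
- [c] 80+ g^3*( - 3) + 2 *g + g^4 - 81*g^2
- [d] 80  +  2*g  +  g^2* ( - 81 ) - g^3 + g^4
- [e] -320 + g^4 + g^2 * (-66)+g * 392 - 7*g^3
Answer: b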